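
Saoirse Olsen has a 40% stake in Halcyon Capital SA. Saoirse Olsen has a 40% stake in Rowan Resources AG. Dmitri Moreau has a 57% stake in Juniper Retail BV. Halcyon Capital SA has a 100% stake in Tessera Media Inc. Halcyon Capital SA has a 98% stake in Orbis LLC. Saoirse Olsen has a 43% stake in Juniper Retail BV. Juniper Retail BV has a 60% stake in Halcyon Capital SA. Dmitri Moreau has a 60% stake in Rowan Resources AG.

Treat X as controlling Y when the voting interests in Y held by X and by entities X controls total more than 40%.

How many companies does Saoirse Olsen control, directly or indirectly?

4

Saoirse holds 43% of Juniper, so Saoirse controls Juniper.
Saoirse and Juniper together hold 40% + 60% = 100% of Halcyon, so Saoirse controls Halcyon.
Halcyon holds 100% of Tessera, so Saoirse controls Tessera.
Halcyon holds 98% of Orbis, so Saoirse controls Orbis.
No other company's threshold is met.
Saoirse controls 4 companies.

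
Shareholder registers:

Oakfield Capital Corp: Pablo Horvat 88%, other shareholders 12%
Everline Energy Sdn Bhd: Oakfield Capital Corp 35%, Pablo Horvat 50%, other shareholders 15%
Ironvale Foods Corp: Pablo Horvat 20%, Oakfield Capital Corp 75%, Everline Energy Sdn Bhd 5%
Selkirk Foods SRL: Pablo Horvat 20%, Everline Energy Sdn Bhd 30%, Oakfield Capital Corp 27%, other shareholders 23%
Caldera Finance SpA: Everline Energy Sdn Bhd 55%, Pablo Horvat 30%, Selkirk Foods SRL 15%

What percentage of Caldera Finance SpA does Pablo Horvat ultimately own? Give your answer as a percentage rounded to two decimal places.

84.64%

Pablo reaches Caldera along 7 paths.
Via Oakfield → Everline: 88% × 35% × 55% = 16.94%.
Via Everline: 50% × 55% = 27.5%.
Direct stake: 30% = 30%.
Via Selkirk: 20% × 15% = 3%.
Via Oakfield → Everline → Selkirk: 88% × 35% × 30% × 15% = 1.386%.
Via Everline → Selkirk: 50% × 30% × 15% = 2.25%.
Via Oakfield → Selkirk: 88% × 27% × 15% = 3.564%.
Total: 16.94% + 27.5% + 30% + 3% + 1.386% + 2.25% + 3.564% = 84.64%.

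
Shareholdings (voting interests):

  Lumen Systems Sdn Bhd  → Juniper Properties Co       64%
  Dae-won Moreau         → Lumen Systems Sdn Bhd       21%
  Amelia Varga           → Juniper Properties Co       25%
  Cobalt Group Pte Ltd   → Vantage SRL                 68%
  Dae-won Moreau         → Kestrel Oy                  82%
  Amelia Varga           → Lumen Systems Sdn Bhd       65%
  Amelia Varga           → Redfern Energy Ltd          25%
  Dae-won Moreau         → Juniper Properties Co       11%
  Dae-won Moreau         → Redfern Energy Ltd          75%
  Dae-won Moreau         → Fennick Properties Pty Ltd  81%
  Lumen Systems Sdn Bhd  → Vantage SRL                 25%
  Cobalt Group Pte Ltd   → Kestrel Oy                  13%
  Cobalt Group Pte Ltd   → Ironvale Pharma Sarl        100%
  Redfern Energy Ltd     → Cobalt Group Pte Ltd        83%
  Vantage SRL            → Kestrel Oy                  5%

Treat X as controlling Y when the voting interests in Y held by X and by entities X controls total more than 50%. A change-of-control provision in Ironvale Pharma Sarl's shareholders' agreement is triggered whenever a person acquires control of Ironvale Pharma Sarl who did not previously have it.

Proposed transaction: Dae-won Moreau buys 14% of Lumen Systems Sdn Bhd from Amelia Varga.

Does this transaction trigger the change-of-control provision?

The purchase adds only to Dae-won's holdings (Amelia's stake shrinks), so Dae-won is the only person who could newly come to control Ironvale.
Dae-won holds 75% of Redfern, so Dae-won controls Redfern.
Redfern holds 83% of Cobalt, so Dae-won controls Cobalt.
Cobalt holds 100% of Ironvale, so Dae-won controls Ironvale.
So Dae-won already controls Ironvale before the transaction.
After the purchase, Dae-won's direct stake in Lumen rises to 21% + 14% = 35%, and Amelia's stake falls to 51%.
Dae-won controlled Ironvale already, so this is not a new person acquiring control; every other person's position is unchanged or reduced.
No new person acquires control, so the clause is not triggered.

No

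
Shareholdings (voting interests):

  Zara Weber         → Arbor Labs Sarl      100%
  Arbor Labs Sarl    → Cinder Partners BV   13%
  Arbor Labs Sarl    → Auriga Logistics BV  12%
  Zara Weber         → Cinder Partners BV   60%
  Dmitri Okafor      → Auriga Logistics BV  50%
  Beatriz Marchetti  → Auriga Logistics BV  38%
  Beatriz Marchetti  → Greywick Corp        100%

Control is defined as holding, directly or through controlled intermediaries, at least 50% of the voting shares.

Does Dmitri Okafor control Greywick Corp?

Dmitri holds 50% of Auriga, so Dmitri controls Auriga.
Neither Dmitri nor any entity Dmitri controls holds any voting interest in Greywick.
So Dmitri does not control Greywick.

No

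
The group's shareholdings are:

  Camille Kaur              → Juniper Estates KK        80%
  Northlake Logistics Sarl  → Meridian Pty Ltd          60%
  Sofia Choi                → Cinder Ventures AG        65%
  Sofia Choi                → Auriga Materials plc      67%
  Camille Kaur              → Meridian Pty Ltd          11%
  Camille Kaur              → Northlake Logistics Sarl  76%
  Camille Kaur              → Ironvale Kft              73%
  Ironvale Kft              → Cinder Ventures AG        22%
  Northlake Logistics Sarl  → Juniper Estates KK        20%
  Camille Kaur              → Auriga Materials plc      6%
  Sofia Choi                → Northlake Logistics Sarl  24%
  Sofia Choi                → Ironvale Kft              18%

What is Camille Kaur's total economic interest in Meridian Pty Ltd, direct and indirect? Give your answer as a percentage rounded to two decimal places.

Camille reaches Meridian along 2 paths.
Direct stake: 11% = 11%.
Via Northlake: 76% × 60% = 45.6%.
Total: 11% + 45.6% = 56.6%.
Rounded: 56.60%.

56.60%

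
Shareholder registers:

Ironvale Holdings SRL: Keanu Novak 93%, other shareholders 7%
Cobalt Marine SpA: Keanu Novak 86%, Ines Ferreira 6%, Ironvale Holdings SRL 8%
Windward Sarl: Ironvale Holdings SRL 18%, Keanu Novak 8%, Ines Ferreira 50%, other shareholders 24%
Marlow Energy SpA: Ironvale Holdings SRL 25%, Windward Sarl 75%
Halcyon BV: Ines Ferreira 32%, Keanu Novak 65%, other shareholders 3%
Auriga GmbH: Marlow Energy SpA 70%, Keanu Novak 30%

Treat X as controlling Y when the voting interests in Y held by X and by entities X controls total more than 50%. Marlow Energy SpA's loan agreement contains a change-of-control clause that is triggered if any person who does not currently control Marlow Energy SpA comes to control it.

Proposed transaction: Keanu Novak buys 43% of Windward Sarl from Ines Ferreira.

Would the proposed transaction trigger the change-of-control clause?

Yes

The purchase adds only to Keanu's holdings (Ines's stake shrinks), so Keanu is the only person who could newly come to control Marlow.
Keanu holds 93% of Ironvale, so Keanu controls Ironvale.
Keanu and Ironvale together hold 86% + 8% = 94% of Cobalt, so Keanu controls Cobalt.
Keanu holds 65% of Halcyon, so Keanu controls Halcyon.
In Marlow, Keanu's side holds only 25%, not > 50%.
So before the transaction, Keanu does not control Marlow.
After the purchase, Keanu's direct stake in Windward rises to 8% + 43% = 51%, and Ines's stake falls to 7%.
Ironvale and Keanu together hold 18% + 51% = 69% of Windward, so Keanu controls Windward.
Ironvale and Windward together hold 25% + 75% = 100% of Marlow, so Keanu controls Marlow.
Keanu did not control Marlow before and does after, so the clause is triggered.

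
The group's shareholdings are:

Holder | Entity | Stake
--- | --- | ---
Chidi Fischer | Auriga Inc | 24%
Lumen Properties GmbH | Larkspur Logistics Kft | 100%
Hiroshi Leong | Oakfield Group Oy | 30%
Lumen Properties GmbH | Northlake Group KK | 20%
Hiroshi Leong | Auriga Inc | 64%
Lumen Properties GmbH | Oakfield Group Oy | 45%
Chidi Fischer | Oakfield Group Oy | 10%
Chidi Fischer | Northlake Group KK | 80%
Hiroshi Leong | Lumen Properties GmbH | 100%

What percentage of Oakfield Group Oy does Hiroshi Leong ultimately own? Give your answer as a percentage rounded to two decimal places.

75.00%

Hiroshi reaches Oakfield along 2 paths.
Direct stake: 30% = 30%.
Via Lumen: 100% × 45% = 45%.
Total: 30% + 45% = 75%.
Rounded: 75.00%.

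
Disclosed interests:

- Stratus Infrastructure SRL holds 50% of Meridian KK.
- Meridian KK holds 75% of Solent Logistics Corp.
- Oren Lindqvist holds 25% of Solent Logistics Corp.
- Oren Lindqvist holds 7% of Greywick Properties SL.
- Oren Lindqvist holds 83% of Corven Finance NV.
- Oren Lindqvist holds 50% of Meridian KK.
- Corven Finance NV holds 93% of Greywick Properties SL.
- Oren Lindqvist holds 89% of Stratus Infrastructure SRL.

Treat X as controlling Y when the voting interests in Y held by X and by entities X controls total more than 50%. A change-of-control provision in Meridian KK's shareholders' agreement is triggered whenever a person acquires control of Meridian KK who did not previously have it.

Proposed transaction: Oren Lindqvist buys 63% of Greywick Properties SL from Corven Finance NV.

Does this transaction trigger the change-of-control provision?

No

The purchase adds only to Oren's holdings (Corven's stake shrinks), so Oren is the only person who could newly come to control Meridian.
Oren holds 89% of Stratus, so Oren controls Stratus.
Oren and Stratus together hold 50% + 50% = 100% of Meridian, so Oren controls Meridian.
So Oren already controls Meridian before the transaction.
After the purchase, Oren's direct stake in Greywick rises to 7% + 63% = 70%, and Corven's stake falls to 30%.
Oren controlled Meridian already, so this is not a new person acquiring control; every other person's position is unchanged or reduced.
No new person acquires control, so the clause is not triggered.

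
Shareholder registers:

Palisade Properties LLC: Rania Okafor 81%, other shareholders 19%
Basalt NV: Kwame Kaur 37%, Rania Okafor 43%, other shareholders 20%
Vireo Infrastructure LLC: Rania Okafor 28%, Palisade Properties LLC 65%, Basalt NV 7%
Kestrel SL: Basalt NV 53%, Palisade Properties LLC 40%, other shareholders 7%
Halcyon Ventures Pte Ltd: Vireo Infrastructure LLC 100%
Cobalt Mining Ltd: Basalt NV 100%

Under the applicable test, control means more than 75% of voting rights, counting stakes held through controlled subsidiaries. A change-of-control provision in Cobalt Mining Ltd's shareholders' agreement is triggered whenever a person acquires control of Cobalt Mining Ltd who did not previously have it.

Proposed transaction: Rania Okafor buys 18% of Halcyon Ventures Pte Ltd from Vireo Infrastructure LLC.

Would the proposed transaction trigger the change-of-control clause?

The purchase adds only to Rania's holdings (Vireo's stake shrinks), so Rania is the only person who could newly come to control Cobalt.
Rania holds 81% of Palisade, so Rania controls Palisade.
Rania and Palisade together hold 28% + 65% = 93% of Vireo, so Rania controls Vireo.
Vireo holds 100% of Halcyon, so Rania controls Halcyon.
Neither Rania nor any entity Rania controls holds any voting interest in Cobalt.
So before the transaction, Rania does not control Cobalt.
After the purchase, Rania holds 18% of Halcyon directly, and Vireo's stake falls to 82%.
Vireo and Rania together hold 82% + 18% = 100% of Halcyon, so Rania controls Halcyon.
After the transaction, neither Rania nor any entity Rania controls holds a voting interest in Cobalt, so Rania still does not control it.
No new person acquires control, so the clause is not triggered.

No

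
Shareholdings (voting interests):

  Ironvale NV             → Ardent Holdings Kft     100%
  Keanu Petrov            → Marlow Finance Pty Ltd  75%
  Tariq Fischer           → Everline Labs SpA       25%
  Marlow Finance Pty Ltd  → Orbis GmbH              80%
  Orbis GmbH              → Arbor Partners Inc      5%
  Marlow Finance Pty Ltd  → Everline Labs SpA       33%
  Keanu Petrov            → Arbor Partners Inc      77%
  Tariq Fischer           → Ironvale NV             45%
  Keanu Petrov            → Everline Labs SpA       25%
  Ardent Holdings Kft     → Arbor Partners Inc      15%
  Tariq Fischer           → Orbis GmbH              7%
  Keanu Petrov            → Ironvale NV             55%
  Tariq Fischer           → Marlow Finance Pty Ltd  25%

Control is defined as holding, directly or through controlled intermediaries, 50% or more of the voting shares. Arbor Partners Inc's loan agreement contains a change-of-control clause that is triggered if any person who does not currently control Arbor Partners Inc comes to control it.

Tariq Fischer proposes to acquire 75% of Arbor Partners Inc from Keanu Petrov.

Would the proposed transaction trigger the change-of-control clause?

The purchase adds only to Tariq's holdings (Keanu's stake shrinks), so Tariq is the only person who could newly come to control Arbor.
Tariq's largest direct stake is 45% in Ironvale, which does not meet the threshold, so Tariq controls no company.
Neither Tariq nor any entity Tariq controls holds any voting interest in Arbor.
So before the transaction, Tariq does not control Arbor.
After the purchase, Tariq holds 75% of Arbor directly, and Keanu's stake falls to 2%.
Tariq holds 75% of Arbor, so Tariq controls Arbor.
Tariq did not control Arbor before and does after, so the clause is triggered.

Yes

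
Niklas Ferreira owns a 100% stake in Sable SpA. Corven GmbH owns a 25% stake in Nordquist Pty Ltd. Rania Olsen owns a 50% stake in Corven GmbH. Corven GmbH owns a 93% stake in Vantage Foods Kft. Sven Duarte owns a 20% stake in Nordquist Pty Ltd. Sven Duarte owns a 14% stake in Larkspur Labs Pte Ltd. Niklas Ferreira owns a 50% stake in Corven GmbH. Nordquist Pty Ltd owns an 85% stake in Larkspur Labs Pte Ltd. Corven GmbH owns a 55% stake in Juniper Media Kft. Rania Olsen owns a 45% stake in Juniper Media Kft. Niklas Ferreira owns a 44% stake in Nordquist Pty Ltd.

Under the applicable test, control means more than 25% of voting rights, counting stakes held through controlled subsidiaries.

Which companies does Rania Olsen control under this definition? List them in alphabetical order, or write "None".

Rania holds 50% of Corven, so Rania controls Corven.
Corven holds 93% of Vantage, so Rania controls Vantage.
Corven and Rania together hold 55% + 45% = 100% of Juniper, so Rania controls Juniper.
No other company's threshold is met.

Corven GmbH, Juniper Media Kft, Vantage Foods Kft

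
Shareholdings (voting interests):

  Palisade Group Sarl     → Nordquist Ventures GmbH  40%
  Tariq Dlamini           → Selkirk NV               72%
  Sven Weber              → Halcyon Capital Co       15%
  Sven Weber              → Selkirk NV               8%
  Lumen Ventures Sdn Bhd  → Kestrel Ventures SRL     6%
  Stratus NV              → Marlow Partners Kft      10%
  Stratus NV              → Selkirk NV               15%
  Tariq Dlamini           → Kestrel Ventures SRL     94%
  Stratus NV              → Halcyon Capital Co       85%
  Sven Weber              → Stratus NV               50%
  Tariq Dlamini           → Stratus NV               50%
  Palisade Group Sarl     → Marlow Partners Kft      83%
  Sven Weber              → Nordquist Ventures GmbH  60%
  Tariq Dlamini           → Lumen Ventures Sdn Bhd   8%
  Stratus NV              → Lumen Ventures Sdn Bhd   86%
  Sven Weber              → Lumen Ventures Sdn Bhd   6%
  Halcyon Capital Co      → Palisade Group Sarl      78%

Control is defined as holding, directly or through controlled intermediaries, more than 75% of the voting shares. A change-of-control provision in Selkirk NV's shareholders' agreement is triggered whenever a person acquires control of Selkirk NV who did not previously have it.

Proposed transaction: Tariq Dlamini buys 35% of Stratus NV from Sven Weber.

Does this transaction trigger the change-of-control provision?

Yes

The purchase adds only to Tariq's holdings (Sven's stake shrinks), so Tariq is the only person who could newly come to control Selkirk.
Tariq holds 94% of Kestrel, so Tariq controls Kestrel.
In Selkirk, Tariq's side holds only 72%, not > 75%.
So before the transaction, Tariq does not control Selkirk.
After the purchase, Tariq's direct stake in Stratus rises to 50% + 35% = 85%, and Sven's stake falls to 15%.
Tariq holds 85% of Stratus, so Tariq controls Stratus.
Tariq and Stratus together hold 72% + 15% = 87% of Selkirk, so Tariq controls Selkirk.
Tariq did not control Selkirk before and does after, so the clause is triggered.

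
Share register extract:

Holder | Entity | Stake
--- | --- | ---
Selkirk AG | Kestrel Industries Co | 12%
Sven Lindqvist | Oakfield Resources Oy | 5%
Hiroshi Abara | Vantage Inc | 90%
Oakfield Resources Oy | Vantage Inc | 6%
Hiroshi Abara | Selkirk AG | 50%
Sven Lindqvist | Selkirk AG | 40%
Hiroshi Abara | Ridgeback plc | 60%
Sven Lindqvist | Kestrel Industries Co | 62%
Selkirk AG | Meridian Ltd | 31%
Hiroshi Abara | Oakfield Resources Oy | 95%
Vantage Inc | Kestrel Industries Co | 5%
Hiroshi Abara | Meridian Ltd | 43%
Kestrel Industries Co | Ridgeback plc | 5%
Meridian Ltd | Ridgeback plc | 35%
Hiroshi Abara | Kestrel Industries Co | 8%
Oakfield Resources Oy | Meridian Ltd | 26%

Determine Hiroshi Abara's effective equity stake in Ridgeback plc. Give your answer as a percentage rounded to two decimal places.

90.06%

Hiroshi reaches Ridgeback along 8 paths.
Via Kestrel: 8% × 5% = 0.4%.
Via Vantage → Kestrel: 90% × 5% × 5% = 0.225%.
Via Oakfield → Vantage → Kestrel: 95% × 6% × 5% × 5% = 0.01425%.
Via Selkirk → Kestrel: 50% × 12% × 5% = 0.3%.
Direct stake: 60% = 60%.
Via Meridian: 43% × 35% = 15.05%.
Via Oakfield → Meridian: 95% × 26% × 35% = 8.645%.
Via Selkirk → Meridian: 50% × 31% × 35% = 5.425%.
Total: 0.4% + 0.225% + 0.01425% + 0.3% + 60% + 15.05% + 8.645% + 5.425% = 90.05925%.
Rounded: 90.06%.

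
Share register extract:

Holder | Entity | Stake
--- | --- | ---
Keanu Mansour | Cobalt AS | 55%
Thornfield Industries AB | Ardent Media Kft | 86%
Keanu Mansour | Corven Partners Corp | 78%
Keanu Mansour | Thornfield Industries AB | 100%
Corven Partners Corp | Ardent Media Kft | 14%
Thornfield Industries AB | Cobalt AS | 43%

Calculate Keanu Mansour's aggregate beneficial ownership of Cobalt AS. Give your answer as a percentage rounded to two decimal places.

98.00%

Keanu reaches Cobalt along 2 paths.
Via Thornfield: 100% × 43% = 43%.
Direct stake: 55% = 55%.
Total: 43% + 55% = 98%.
Rounded: 98.00%.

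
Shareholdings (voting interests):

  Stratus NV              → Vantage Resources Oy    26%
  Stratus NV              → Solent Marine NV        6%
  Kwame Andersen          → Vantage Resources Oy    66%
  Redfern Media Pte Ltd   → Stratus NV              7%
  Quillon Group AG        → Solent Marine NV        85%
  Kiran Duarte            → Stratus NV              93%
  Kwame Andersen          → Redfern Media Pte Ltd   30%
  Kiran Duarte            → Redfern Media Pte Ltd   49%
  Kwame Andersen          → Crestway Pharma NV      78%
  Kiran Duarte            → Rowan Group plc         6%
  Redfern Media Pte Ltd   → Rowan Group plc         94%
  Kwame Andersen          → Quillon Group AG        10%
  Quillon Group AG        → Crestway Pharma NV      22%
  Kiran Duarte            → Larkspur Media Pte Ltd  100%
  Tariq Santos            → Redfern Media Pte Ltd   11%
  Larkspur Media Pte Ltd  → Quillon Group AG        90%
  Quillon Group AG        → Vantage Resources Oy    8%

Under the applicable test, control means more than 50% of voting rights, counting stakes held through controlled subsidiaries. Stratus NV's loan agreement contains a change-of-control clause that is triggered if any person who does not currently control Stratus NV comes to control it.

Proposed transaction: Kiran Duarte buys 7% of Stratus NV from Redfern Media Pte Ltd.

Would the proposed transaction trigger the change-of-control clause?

The purchase adds only to Kiran's holdings (Redfern's stake shrinks), so Kiran is the only person who could newly come to control Stratus.
Kiran holds 93% of Stratus, so Kiran controls Stratus.
So Kiran already controls Stratus before the transaction.
After the purchase, Kiran's direct stake in Stratus rises to 93% + 7% = 100%, and Redfern's stake falls to 0%.
Kiran controlled Stratus already, so this is not a new person acquiring control; every other person's position is unchanged or reduced.
No new person acquires control, so the clause is not triggered.

No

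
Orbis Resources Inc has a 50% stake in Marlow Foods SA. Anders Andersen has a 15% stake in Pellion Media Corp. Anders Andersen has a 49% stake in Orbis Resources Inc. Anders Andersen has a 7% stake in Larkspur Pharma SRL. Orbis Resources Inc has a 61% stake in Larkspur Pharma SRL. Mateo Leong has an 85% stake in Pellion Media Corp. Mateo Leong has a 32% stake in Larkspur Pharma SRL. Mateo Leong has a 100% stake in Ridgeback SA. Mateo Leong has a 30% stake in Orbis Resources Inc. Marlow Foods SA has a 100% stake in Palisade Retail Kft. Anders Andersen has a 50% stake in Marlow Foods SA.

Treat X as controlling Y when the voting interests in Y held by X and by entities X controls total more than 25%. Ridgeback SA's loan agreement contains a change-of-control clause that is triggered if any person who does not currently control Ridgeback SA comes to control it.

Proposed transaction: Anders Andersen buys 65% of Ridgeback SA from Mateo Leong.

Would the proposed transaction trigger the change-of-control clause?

The purchase adds only to Anders's holdings (Mateo's stake shrinks), so Anders is the only person who could newly come to control Ridgeback.
Anders holds 49% of Orbis, so Anders controls Orbis.
Orbis and Anders together hold 50% + 50% = 100% of Marlow, so Anders controls Marlow.
Anders and Orbis together hold 7% + 61% = 68% of Larkspur, so Anders controls Larkspur.
Marlow holds 100% of Palisade, so Anders controls Palisade.
Neither Anders nor any entity Anders controls holds any voting interest in Ridgeback.
So before the transaction, Anders does not control Ridgeback.
After the purchase, Anders holds 65% of Ridgeback directly, and Mateo's stake falls to 35%.
Anders holds 65% of Ridgeback, so Anders controls Ridgeback.
Anders did not control Ridgeback before and does after, so the clause is triggered.

Yes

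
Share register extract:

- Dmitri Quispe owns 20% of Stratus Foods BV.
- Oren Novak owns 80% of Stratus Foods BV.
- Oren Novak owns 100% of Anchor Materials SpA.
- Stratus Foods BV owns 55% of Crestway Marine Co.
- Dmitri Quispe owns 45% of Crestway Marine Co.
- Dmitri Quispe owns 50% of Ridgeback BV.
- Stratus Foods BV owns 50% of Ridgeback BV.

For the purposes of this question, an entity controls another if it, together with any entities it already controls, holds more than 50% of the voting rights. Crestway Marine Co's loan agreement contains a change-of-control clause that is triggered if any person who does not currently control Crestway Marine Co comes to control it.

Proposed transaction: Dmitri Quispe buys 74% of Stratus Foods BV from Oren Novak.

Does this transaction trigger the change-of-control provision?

Yes

The purchase adds only to Dmitri's holdings (Oren's stake shrinks), so Dmitri is the only person who could newly come to control Crestway.
Dmitri's largest direct stake is 50% in Ridgeback, which does not meet the threshold, so Dmitri controls no company.
In Crestway, Dmitri's side holds only 45%, not > 50%.
So before the transaction, Dmitri does not control Crestway.
After the purchase, Dmitri's direct stake in Stratus rises to 20% + 74% = 94%, and Oren's stake falls to 6%.
Dmitri holds 94% of Stratus, so Dmitri controls Stratus.
Dmitri and Stratus together hold 45% + 55% = 100% of Crestway, so Dmitri controls Crestway.
Dmitri did not control Crestway before and does after, so the clause is triggered.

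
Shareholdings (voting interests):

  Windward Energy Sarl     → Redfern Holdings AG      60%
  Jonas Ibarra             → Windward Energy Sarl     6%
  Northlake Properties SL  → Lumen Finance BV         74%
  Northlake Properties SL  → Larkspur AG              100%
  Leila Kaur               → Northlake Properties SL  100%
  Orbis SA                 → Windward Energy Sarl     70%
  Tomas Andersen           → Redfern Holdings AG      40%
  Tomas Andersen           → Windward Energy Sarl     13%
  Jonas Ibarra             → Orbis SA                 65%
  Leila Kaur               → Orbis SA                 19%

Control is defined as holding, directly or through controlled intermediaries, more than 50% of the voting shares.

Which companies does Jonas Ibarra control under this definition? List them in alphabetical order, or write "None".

Jonas holds 65% of Orbis, so Jonas controls Orbis.
Jonas and Orbis together hold 6% + 70% = 76% of Windward, so Jonas controls Windward.
Windward holds 60% of Redfern, so Jonas controls Redfern.
No other company's threshold is met.

Orbis SA, Redfern Holdings AG, Windward Energy Sarl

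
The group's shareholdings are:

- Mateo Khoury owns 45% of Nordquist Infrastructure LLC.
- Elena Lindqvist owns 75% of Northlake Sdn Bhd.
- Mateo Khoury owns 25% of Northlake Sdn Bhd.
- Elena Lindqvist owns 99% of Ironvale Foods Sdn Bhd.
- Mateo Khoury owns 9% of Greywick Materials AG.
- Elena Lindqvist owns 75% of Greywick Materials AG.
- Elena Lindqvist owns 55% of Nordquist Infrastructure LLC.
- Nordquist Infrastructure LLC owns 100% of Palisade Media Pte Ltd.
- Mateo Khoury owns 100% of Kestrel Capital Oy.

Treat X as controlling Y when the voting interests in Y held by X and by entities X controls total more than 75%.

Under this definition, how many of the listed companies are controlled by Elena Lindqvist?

1

Elena holds 99% of Ironvale, so Elena controls Ironvale.
No other company's threshold is met.
Elena controls 1 company.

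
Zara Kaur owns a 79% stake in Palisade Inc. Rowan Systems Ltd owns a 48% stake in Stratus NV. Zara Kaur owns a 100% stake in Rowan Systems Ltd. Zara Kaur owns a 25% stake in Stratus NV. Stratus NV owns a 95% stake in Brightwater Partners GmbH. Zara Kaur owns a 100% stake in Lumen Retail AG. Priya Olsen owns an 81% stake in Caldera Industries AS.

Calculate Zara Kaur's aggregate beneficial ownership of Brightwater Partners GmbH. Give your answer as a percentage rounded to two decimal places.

Zara reaches Brightwater along 2 paths.
Via Rowan → Stratus: 100% × 48% × 95% = 45.6%.
Via Stratus: 25% × 95% = 23.75%.
Total: 45.6% + 23.75% = 69.35%.

69.35%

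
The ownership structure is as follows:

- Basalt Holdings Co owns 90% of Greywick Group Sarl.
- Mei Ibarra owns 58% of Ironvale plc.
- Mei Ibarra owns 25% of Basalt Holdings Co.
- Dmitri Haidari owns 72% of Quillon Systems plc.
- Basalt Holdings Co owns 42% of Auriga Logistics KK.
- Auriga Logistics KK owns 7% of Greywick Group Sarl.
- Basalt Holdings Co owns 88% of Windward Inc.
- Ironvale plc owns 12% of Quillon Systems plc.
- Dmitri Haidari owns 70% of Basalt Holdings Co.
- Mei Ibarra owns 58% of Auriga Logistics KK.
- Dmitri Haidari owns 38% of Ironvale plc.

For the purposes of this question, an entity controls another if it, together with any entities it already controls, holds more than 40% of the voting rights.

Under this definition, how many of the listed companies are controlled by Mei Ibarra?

Mei holds 58% of Ironvale, so Mei controls Ironvale.
Mei holds 58% of Auriga, so Mei controls Auriga.
No other company's threshold is met.
Mei controls 2 companies.

2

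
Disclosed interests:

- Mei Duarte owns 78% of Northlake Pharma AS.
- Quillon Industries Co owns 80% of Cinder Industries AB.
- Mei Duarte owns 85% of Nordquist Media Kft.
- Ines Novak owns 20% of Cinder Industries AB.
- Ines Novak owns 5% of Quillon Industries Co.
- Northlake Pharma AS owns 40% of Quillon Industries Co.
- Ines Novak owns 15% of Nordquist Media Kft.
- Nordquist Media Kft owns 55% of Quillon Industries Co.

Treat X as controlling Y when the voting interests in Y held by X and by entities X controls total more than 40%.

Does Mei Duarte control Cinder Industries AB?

Yes

Mei holds 78% of Northlake, so Mei controls Northlake.
Mei holds 85% of Nordquist, so Mei controls Nordquist.
Northlake and Nordquist together hold 40% + 55% = 95% of Quillon, so Mei controls Quillon.
Quillon holds 80% of Cinder, so Mei controls Cinder.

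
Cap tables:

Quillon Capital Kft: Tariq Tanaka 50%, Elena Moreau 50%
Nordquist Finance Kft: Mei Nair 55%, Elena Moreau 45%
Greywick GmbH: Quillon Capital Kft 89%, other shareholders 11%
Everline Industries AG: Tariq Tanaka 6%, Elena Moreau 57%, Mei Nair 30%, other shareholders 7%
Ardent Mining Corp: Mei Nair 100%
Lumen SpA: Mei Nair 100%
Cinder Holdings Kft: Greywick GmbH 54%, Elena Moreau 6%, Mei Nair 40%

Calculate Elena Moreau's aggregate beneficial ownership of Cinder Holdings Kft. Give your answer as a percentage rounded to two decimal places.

Elena reaches Cinder along 2 paths.
Via Quillon → Greywick: 50% × 89% × 54% = 24.03%.
Direct stake: 6% = 6%.
Total: 24.03% + 6% = 30.03%.

30.03%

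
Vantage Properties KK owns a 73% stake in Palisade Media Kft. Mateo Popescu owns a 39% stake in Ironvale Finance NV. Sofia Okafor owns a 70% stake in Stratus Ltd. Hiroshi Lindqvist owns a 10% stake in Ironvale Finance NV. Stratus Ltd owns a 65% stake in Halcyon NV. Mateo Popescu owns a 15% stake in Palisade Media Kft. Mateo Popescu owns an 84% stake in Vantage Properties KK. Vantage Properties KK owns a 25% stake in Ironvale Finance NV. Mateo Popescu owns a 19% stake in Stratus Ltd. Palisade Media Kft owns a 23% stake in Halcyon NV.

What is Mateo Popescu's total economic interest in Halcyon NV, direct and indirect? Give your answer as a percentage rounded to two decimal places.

Mateo reaches Halcyon along 3 paths.
Via Stratus: 19% × 65% = 12.35%.
Via Palisade: 15% × 23% = 3.45%.
Via Vantage → Palisade: 84% × 73% × 23% = 14.1036%.
Total: 12.35% + 3.45% + 14.1036% = 29.9036%.
Rounded: 29.90%.

29.90%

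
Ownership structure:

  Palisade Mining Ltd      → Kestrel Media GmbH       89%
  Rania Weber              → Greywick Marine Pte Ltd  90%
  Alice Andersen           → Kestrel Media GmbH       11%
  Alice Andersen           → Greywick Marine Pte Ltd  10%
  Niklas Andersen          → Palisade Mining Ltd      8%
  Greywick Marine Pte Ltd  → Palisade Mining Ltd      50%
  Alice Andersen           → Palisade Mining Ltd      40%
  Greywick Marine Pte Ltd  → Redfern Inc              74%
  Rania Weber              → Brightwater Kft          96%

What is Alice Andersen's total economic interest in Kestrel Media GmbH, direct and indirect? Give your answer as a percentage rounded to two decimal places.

51.05%

Alice reaches Kestrel along 3 paths.
Direct stake: 11% = 11%.
Via Palisade: 40% × 89% = 35.6%.
Via Greywick → Palisade: 10% × 50% × 89% = 4.45%.
Total: 11% + 35.6% + 4.45% = 51.05%.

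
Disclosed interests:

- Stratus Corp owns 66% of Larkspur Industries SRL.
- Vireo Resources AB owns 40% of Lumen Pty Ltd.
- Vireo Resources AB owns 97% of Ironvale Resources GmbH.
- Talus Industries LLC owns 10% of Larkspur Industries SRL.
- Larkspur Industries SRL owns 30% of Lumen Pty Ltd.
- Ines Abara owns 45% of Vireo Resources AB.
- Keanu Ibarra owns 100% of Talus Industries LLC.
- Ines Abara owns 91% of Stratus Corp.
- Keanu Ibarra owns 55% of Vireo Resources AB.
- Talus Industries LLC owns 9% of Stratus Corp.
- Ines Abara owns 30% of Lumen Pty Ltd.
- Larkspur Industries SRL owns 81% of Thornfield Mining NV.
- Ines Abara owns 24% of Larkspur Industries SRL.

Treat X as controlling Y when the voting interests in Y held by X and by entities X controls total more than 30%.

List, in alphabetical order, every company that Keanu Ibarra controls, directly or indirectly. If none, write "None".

Keanu holds 100% of Talus, so Keanu controls Talus.
Keanu holds 55% of Vireo, so Keanu controls Vireo.
Vireo holds 40% of Lumen, so Keanu controls Lumen.
Vireo holds 97% of Ironvale, so Keanu controls Ironvale.
No other company's threshold is met.

Ironvale Resources GmbH, Lumen Pty Ltd, Talus Industries LLC, Vireo Resources AB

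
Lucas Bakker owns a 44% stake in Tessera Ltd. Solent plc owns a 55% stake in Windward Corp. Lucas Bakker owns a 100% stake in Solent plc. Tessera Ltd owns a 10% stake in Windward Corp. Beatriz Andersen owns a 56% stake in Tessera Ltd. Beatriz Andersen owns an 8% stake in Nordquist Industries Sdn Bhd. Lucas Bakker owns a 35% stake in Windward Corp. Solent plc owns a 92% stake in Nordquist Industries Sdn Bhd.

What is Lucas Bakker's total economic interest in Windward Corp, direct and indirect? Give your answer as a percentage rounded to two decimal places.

94.40%

Lucas reaches Windward along 3 paths.
Via Solent: 100% × 55% = 55%.
Direct stake: 35% = 35%.
Via Tessera: 44% × 10% = 4.4%.
Total: 55% + 35% + 4.4% = 94.4%.
Rounded: 94.40%.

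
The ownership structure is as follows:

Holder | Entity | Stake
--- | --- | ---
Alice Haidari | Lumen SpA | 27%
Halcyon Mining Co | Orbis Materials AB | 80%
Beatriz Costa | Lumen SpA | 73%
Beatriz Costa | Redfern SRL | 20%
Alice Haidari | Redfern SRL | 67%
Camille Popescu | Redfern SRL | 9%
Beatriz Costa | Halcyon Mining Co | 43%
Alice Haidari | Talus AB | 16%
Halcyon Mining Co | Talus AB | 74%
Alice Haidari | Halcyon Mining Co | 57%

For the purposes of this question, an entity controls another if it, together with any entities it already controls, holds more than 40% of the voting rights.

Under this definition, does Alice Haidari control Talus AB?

Yes

Alice holds 57% of Halcyon, so Alice controls Halcyon.
Halcyon and Alice together hold 74% + 16% = 90% of Talus, so Alice controls Talus.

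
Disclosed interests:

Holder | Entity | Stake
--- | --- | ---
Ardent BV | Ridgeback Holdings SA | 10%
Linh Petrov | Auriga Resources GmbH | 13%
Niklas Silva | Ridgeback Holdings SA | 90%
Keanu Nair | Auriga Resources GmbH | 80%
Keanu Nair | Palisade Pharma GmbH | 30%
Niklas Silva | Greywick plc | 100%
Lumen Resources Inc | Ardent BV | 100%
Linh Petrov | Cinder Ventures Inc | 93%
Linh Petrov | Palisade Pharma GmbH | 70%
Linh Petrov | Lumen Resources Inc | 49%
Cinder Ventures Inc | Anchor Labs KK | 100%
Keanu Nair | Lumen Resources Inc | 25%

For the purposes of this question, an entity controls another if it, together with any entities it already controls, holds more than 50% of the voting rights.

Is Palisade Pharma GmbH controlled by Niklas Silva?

No

Niklas holds 100% of Greywick, so Niklas controls Greywick.
Niklas holds 90% of Ridgeback, so Niklas controls Ridgeback.
Neither Niklas nor any entity Niklas controls holds any voting interest in Palisade.
So Niklas does not control Palisade.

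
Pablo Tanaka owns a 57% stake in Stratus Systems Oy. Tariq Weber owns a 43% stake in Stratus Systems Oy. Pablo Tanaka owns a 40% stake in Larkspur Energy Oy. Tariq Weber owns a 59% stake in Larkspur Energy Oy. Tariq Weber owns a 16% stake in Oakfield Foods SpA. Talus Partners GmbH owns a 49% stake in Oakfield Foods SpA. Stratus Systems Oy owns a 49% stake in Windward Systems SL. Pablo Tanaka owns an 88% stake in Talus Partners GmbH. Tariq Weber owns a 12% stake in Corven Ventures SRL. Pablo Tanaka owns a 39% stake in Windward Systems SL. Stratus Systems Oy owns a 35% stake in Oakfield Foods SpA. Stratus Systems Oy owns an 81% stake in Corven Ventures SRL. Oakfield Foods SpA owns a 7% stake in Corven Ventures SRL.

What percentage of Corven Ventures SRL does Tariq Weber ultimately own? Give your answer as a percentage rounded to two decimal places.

Tariq reaches Corven along 4 paths.
Via Stratus → Oakfield: 43% × 35% × 7% = 1.0535%.
Via Oakfield: 16% × 7% = 1.12%.
Direct stake: 12% = 12%.
Via Stratus: 43% × 81% = 34.83%.
Total: 1.0535% + 1.12% + 12% + 34.83% = 49.0035%.
Rounded: 49.00%.

49.00%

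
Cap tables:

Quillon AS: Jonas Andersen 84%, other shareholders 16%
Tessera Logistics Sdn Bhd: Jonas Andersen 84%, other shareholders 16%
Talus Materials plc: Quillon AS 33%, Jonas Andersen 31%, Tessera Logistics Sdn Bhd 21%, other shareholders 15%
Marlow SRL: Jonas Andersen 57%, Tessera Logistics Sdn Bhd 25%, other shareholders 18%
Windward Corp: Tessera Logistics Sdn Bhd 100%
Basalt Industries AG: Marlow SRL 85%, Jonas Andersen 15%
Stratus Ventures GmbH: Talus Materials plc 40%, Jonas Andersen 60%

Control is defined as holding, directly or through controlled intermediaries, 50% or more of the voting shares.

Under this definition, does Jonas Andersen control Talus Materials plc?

Yes

Jonas holds 84% of Tessera, so Jonas controls Tessera.
Jonas holds 84% of Quillon, so Jonas controls Quillon.
Quillon and Jonas and Tessera together hold 33% + 31% + 21% = 85% of Talus, so Jonas controls Talus.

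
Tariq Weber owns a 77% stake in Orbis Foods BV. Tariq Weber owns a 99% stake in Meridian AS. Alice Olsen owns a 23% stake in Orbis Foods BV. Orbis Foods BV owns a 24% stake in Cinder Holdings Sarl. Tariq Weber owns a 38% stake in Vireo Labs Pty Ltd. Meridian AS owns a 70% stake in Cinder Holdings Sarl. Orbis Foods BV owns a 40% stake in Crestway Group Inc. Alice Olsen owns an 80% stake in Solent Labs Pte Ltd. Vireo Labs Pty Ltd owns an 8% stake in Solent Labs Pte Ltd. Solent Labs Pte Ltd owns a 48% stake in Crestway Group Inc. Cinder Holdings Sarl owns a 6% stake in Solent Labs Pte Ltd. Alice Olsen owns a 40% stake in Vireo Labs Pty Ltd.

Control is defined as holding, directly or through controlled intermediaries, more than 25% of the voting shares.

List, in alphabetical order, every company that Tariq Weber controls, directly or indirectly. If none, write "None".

Tariq holds 77% of Orbis, so Tariq controls Orbis.
Tariq holds 99% of Meridian, so Tariq controls Meridian.
Meridian and Orbis together hold 70% + 24% = 94% of Cinder, so Tariq controls Cinder.
Tariq holds 38% of Vireo, so Tariq controls Vireo.
Orbis holds 40% of Crestway, so Tariq controls Crestway.
No other company's threshold is met.

Cinder Holdings Sarl, Crestway Group Inc, Meridian AS, Orbis Foods BV, Vireo Labs Pty Ltd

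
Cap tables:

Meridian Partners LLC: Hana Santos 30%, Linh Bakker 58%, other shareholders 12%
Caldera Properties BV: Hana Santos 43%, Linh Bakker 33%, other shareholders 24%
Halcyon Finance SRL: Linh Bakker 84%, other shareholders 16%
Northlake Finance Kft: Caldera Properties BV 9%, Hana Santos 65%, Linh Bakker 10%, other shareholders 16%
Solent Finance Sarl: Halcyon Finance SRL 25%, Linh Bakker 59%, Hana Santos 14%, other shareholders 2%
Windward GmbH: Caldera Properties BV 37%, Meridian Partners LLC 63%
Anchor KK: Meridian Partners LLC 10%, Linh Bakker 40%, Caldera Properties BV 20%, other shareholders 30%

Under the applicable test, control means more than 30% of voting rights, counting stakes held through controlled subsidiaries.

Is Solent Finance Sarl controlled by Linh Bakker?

Yes

Linh holds 84% of Halcyon, so Linh controls Halcyon.
Halcyon and Linh together hold 25% + 59% = 84% of Solent, so Linh controls Solent.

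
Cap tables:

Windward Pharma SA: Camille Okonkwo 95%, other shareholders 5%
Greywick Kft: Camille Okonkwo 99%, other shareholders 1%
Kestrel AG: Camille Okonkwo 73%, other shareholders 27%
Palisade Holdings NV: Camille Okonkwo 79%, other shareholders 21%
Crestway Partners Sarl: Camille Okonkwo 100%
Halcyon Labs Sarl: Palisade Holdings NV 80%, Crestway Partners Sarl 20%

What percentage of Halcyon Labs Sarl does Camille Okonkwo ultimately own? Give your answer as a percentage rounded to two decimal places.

Camille reaches Halcyon along 2 paths.
Via Palisade: 79% × 80% = 63.2%.
Via Crestway: 100% × 20% = 20%.
Total: 63.2% + 20% = 83.2%.
Rounded: 83.20%.

83.20%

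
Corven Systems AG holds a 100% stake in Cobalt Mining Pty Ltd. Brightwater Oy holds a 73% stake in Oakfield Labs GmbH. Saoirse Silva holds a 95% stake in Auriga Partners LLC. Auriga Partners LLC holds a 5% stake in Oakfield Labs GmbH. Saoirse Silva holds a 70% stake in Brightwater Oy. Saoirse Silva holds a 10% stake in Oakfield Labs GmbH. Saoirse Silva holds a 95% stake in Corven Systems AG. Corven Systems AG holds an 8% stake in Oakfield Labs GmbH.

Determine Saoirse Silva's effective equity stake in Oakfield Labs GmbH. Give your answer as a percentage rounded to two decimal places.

73.45%

Saoirse reaches Oakfield along 4 paths.
Direct stake: 10% = 10%.
Via Auriga: 95% × 5% = 4.75%.
Via Brightwater: 70% × 73% = 51.1%.
Via Corven: 95% × 8% = 7.6%.
Total: 10% + 4.75% + 51.1% + 7.6% = 73.45%.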